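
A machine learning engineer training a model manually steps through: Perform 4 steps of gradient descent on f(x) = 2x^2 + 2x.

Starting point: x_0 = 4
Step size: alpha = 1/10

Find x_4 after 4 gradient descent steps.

f(x) = 2x^2 + 2x, f'(x) = 4x + (2)
Step 1: f'(4) = 18, x_1 = 4 - 1/10 * 18 = 11/5
Step 2: f'(11/5) = 54/5, x_2 = 11/5 - 1/10 * 54/5 = 28/25
Step 3: f'(28/25) = 162/25, x_3 = 28/25 - 1/10 * 162/25 = 59/125
Step 4: f'(59/125) = 486/125, x_4 = 59/125 - 1/10 * 486/125 = 52/625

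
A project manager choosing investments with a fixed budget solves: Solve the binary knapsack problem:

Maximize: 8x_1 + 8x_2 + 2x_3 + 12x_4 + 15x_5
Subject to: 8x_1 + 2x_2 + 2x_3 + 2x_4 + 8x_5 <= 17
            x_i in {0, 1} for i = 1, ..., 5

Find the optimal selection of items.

Items: item 1 (v=8, w=8), item 2 (v=8, w=2), item 3 (v=2, w=2), item 4 (v=12, w=2), item 5 (v=15, w=8)
Capacity: 17
Checking all 32 subsets (w = total weight, v = total value):
  {}: w = 0, v = 0
  {1}: w = 8, v = 8
  {2}: w = 2, v = 8
  {3}: w = 2, v = 2
  {4}: w = 2, v = 12
  {5}: w = 8, v = 15
  {1, 2}: w = 10, v = 16
  {1, 3}: w = 10, v = 10
  {1, 4}: w = 10, v = 20
  {1, 5}: w = 16, v = 23
  {2, 3}: w = 4, v = 10
  {2, 4}: w = 4, v = 20
  {2, 5}: w = 10, v = 23
  {3, 4}: w = 4, v = 14
  {3, 5}: w = 10, v = 17
  {4, 5}: w = 10, v = 27
  {1, 2, 3}: w = 12, v = 18
  {1, 2, 4}: w = 12, v = 28
  {1, 2, 5}: w = 18 > 17, infeasible
  {1, 3, 4}: w = 12, v = 22
  {1, 3, 5}: w = 18 > 17, infeasible
  {1, 4, 5}: w = 18 > 17, infeasible
  {2, 3, 4}: w = 6, v = 22
  {2, 3, 5}: w = 12, v = 25
  {2, 4, 5}: w = 12, v = 35
  {3, 4, 5}: w = 12, v = 29
  {1, 2, 3, 4}: w = 14, v = 30
  {1, 2, 3, 5}: w = 20 > 17, infeasible
  {1, 2, 4, 5}: w = 20 > 17, infeasible
  {1, 3, 4, 5}: w = 20 > 17, infeasible
  {2, 3, 4, 5}: w = 14, v = 37
  {1, 2, 3, 4, 5}: w = 22 > 17, infeasible
Best feasible subset: items [2, 3, 4, 5]
Total weight: 14 <= 17, total value: 37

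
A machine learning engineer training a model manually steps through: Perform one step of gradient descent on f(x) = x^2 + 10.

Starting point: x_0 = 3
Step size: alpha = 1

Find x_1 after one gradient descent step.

f(x) = x^2 + 10
f'(x) = 2x + 0
f'(3) = 2*3 + (0) = 6
x_1 = x_0 - alpha * f'(x_0) = 3 - 1 * 6 = -3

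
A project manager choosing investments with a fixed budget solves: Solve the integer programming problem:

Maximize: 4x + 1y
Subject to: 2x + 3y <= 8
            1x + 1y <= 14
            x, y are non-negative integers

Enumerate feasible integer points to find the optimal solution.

Constraint 1: 2x + 3y <= 8
Constraint 2: 1x + 1y <= 14
Feasible x range (need y >= 0): 0 <= x <= min(8/2, 14/1) => x in {0, ..., 4}.
Enumerate feasible integer points row by row (the coefficient of y is 1 > 0, so for each x the largest feasible y gives the best value):
  x = 0: y <= min((8 - 2*0)/3, (14 - 1*0)/1) => y in {0, ..., 2}; best 4*0 + 1*2 = 2
  x = 1: y <= min((8 - 2*1)/3, (14 - 1*1)/1) => y in {0, ..., 2}; best 4*1 + 1*2 = 6
  x = 2: y <= min((8 - 2*2)/3, (14 - 1*2)/1) => y in {0, ..., 1}; best 4*2 + 1*1 = 9
  x = 3: y <= min((8 - 2*3)/3, (14 - 1*3)/1) => y in {0}; best 4*3 + 1*0 = 12
  x = 4: y <= min((8 - 2*4)/3, (14 - 1*4)/1) => y in {0}; best 4*4 + 1*0 = 16
The maximum 4x + 1y = 16 is achieved at x = 4, y = 0.
Check: 2*4 + 3*0 = 8 <= 8 and 1*4 + 1*0 = 4 <= 14.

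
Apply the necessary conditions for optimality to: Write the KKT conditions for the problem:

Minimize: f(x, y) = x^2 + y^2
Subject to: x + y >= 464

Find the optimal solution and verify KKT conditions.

KKT conditions for min x^2 + y^2 s.t. x + y >= 464:
Stationarity: 2x = mu, 2y = mu
So x = y = mu/2.
Complementary slackness: mu*(x + y - 464) = 0
Primal feasibility: x + y >= 464; dual feasibility: mu >= 0
If mu = 0 then x = y = 0, but 0 + 0 < 464 is infeasible, so the constraint is active.
Constraint active: x + y = 2*(mu/2) = 464 => mu = 464
x = y = 232, f = 107648
Verify: stationarity 2*232 = 464 = mu; primal 232 + 232 = 464 >= 464; dual mu = 464 >= 0; complementary slackness 464*(464 - 464) = 0. All KKT conditions hold.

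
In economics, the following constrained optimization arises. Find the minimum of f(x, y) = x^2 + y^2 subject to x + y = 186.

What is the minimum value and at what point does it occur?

Substitute y = 186 - x into f(x,y) = x^2 + y^2:
g(x) = x^2 + (186 - x)^2 = 2x^2 - 372x + 34596
g'(x) = 4x - 372 = 0  =>  x = 93
y = 186 - 93 = 93
Minimum value = 93^2 + 93^2 = 17298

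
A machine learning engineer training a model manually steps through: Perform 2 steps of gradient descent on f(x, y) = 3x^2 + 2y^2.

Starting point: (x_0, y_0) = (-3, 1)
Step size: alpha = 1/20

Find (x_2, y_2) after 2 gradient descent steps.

f(x,y) = 3x^2 + 2y^2
grad_x = 6x + 0y, grad_y = 4y + 0x
Step 1: grad = (-18, 4), (-21/10, 4/5)
Step 2: grad = (-63/5, 16/5), (-147/100, 16/25)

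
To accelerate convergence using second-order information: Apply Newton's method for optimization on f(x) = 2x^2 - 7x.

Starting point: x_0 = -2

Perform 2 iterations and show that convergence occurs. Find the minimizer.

f(x) = 2x^2 - 7x, f'(x) = 4x + (-7), f''(x) = 4
Step 1: f'(-2) = -15, x_1 = -2 - -15/4 = 7/4
Step 2: f'(7/4) = 0, x_2 = 7/4 (converged)
Newton's method converges in 1 step for quadratics.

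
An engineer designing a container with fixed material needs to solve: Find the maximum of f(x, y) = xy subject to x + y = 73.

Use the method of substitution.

Substitute y = 73 - x into f(x,y) = xy:
g(x) = x(73 - x) = 73x - x^2
g'(x) = 73 - 2x = 0  =>  x = 73/2
y = 73 - 73/2 = 73/2
Maximum value = (73/2) * (73/2) = 5329/4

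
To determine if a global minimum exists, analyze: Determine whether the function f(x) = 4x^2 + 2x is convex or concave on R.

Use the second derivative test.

f(x) = 4x^2 + 2x
f'(x) = 8x + 2
f''(x) = 8
Since f''(x) = 8 > 0 for all x, f is convex on R.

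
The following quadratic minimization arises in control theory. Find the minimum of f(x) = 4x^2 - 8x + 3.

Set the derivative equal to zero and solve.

f(x) = 4x^2 - 8x + 3
f'(x) = 8x + (-8) = 0
x = 8/8 = 1
f(1) = -1
Since f''(x) = 8 > 0, this is a minimum.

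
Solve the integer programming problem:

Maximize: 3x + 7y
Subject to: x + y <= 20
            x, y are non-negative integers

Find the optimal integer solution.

Objective: 3x + 7y, constraint: x + y <= 20
Coefficient of y is 7 > coefficient of x is 3, so allocate the entire budget to y.
Optimal: x = 0, y = 20, value = 140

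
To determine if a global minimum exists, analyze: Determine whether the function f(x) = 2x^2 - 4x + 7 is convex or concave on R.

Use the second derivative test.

f(x) = 2x^2 - 4x + 7
f'(x) = 4x - 4
f''(x) = 4
Since f''(x) = 4 > 0 for all x, f is convex on R.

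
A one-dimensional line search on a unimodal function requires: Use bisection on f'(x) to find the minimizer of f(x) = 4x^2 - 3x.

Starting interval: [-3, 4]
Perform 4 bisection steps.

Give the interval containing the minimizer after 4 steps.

Finding critical point of f(x) = 4x^2 - 3x using bisection on f'(x) = 8x + -3.
f'(x) = 0 when x = 3/8.
Starting interval: [-3, 4]
Step 1: mid = 1/2, f'(mid) = 1, new interval = [-3, 1/2]
Step 2: mid = -5/4, f'(mid) = -13, new interval = [-5/4, 1/2]
Step 3: mid = -3/8, f'(mid) = -6, new interval = [-3/8, 1/2]
Step 4: mid = 1/16, f'(mid) = -5/2, new interval = [1/16, 1/2]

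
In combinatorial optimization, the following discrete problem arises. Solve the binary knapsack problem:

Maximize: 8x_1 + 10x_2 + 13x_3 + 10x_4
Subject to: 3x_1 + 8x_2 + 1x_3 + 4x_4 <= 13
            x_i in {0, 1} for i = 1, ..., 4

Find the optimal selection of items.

Items: item 1 (v=8, w=3), item 2 (v=10, w=8), item 3 (v=13, w=1), item 4 (v=10, w=4)
Capacity: 13
Checking all 16 subsets (w = total weight, v = total value):
  {}: w = 0, v = 0
  {1}: w = 3, v = 8
  {2}: w = 8, v = 10
  {3}: w = 1, v = 13
  {4}: w = 4, v = 10
  {1, 2}: w = 11, v = 18
  {1, 3}: w = 4, v = 21
  {1, 4}: w = 7, v = 18
  {2, 3}: w = 9, v = 23
  {2, 4}: w = 12, v = 20
  {3, 4}: w = 5, v = 23
  {1, 2, 3}: w = 12, v = 31
  {1, 2, 4}: w = 15 > 13, infeasible
  {1, 3, 4}: w = 8, v = 31
  {2, 3, 4}: w = 13, v = 33
  {1, 2, 3, 4}: w = 16 > 13, infeasible
Best feasible subset: items [2, 3, 4]
Total weight: 13 <= 13, total value: 33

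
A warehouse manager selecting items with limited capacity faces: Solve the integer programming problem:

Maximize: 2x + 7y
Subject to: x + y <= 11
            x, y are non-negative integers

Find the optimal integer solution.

Objective: 2x + 7y, constraint: x + y <= 11
Coefficient of y is 7 > coefficient of x is 2, so allocate the entire budget to y.
Optimal: x = 0, y = 11, value = 77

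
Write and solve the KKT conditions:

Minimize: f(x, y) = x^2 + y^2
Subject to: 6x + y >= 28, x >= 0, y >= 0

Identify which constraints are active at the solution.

KKT conditions for min x^2 + y^2 s.t. 6x + 1y >= 28, x >= 0, y >= 0:
Stationarity: 2x = mu*6 + mu_x, 2y = mu*1 + mu_y, with mu, mu_x, mu_y >= 0
Complementary slackness: mu*(6x + y - 28) = 0, mu_x*x = 0, mu_y*y = 0
(0, 0) is infeasible (6*0 + 1*0 < 28), so if mu = 0 stationarity would force x = mu_x/2 >= 0, y = mu_y/2 >= 0 with mu_x*x = mu_y*y = 0, i.e. x = y = 0: contradiction. Hence mu > 0 and 6x + y = 28 is active.
Try x > 0, y > 0 (so mu_x = mu_y = 0): x = 6*mu/2, y = 1*mu/2
Substitute: 6*(6*mu/2) + 1*(1*mu/2) = 28
  mu*37/2 = 28 => mu = 56/37
x* = 168/37 > 0, y* = 28/37 > 0, consistent with mu_x = mu_y = 0.
f is convex and the constraints are linear, so this KKT point is the global minimum.
f* = 784/37
Active constraints: 6x + y >= 28 (holds with equality, mu = 56/37 > 0); x >= 0 and y >= 0 are inactive (mu_x = mu_y = 0).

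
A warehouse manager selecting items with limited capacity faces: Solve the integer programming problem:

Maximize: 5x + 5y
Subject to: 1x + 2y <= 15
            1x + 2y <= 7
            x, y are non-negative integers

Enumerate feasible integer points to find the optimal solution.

Constraint 1: 1x + 2y <= 15
Constraint 2: 1x + 2y <= 7
Feasible x range (need y >= 0): 0 <= x <= min(15/1, 7/1) => x in {0, ..., 7}.
Enumerate feasible integer points row by row (the coefficient of y is 5 > 0, so for each x the largest feasible y gives the best value):
  x = 0: y <= min((15 - 1*0)/2, (7 - 1*0)/2) => y in {0, ..., 3}; best 5*0 + 5*3 = 15
  x = 1: y <= min((15 - 1*1)/2, (7 - 1*1)/2) => y in {0, ..., 3}; best 5*1 + 5*3 = 20
  x = 2: y <= min((15 - 1*2)/2, (7 - 1*2)/2) => y in {0, ..., 2}; best 5*2 + 5*2 = 20
  x = 3: y <= min((15 - 1*3)/2, (7 - 1*3)/2) => y in {0, ..., 2}; best 5*3 + 5*2 = 25
  x = 4: y <= min((15 - 1*4)/2, (7 - 1*4)/2) => y in {0, ..., 1}; best 5*4 + 5*1 = 25
  x = 5: y <= min((15 - 1*5)/2, (7 - 1*5)/2) => y in {0, ..., 1}; best 5*5 + 5*1 = 30
  x = 6: y <= min((15 - 1*6)/2, (7 - 1*6)/2) => y in {0}; best 5*6 + 5*0 = 30
  x = 7: y <= min((15 - 1*7)/2, (7 - 1*7)/2) => y in {0}; best 5*7 + 5*0 = 35
The maximum 5x + 5y = 35 is achieved at x = 7, y = 0.
Check: 1*7 + 2*0 = 7 <= 15 and 1*7 + 2*0 = 7 <= 7.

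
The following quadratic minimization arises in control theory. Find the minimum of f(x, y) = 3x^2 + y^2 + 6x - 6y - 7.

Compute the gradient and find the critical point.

f(x,y) = 3x^2 + y^2 + 6x - 6y - 7
df/dx = 6x + (6) = 0  =>  x = -1
df/dy = 2y + (-6) = 0  =>  y = 3
f(-1, 3) = 3*(-1)^2 + 1*(3)^2 + 6*(-1) + -6*(3) + -7 = -19
Hessian is diagonal with entries 6, 2 > 0, so this is a minimum.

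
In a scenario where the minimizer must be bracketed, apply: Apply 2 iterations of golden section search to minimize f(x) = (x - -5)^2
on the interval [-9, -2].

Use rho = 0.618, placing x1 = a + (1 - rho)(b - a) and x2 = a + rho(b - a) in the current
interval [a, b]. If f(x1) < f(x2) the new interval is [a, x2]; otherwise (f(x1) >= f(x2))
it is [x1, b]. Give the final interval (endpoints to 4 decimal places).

Golden section search for min of f(x) = (x - -5)^2 on [-9, -2].
Each step: x1 = a + (1 - rho)(b - a), x2 = a + rho(b - a); if f(x1) < f(x2) keep [a, x2], otherwise keep [x1, b].
Step 1: [-9.0000, -2.0000], x1=-6.3260 (f=1.7583), x2=-4.6740 (f=0.1063); f(x1) > f(x2) => keep [-6.3260, -2.0000]
Step 2: [-6.3260, -2.0000], x1=-4.6735 (f=0.1066), x2=-3.6525 (f=1.8157); f(x1) < f(x2) => keep [-6.3260, -3.6525]
Final interval: [-6.3260, -3.6525]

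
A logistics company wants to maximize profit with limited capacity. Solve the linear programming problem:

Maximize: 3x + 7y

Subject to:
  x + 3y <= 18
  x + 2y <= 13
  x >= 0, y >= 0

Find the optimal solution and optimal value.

Feasible vertices: (0, 0), (0, 6), (3, 5), (13, 0)
Objective 3x + 7y at each:
  (0, 0): 0
  (0, 6): 42
  (3, 5): 44
  (13, 0): 39
Maximum is 44 at (3, 5).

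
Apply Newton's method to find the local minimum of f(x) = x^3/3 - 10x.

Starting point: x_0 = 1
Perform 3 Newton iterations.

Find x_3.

f(x) = x^3/3 - 10x
f'(x) = x^2 - 10, f''(x) = 2x
Newton update: x_{n+1} = x_n - (x_n^2 - 10)/(2*x_n)
Step 1: x_0 = 1, f'=-9, f''=2, x_1 = 11/2
Step 2: x_1 = 11/2, f'=81/4, f''=11, x_2 = 161/44
Step 3: x_2 = 161/44, f'=6561/1936, f''=161/22, x_3 = 45281/14168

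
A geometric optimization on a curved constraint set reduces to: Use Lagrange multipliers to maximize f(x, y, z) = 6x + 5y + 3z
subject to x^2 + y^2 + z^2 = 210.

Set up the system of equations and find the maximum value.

Lagrange conditions: 6 = 2*lambda*x, 5 = 2*lambda*y, 3 = 2*lambda*z
So x:6 = y:5 = z:3, i.e. x = 6t, y = 5t, z = 3t
Constraint: t^2*(6^2 + 5^2 + 3^2) = 210
  t^2 * 70 = 210  =>  t = sqrt(3)
Maximum = 6*6t + 5*5t + 3*3t = 70*sqrt(3) = sqrt(14700)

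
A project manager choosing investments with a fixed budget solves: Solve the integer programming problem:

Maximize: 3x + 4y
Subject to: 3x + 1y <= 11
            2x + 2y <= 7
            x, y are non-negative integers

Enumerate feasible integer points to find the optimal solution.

Constraint 1: 3x + 1y <= 11
Constraint 2: 2x + 2y <= 7
Feasible x range (need y >= 0): 0 <= x <= min(11/3, 7/2) => x in {0, ..., 3}.
Enumerate feasible integer points row by row (the coefficient of y is 4 > 0, so for each x the largest feasible y gives the best value):
  x = 0: y <= min((11 - 3*0)/1, (7 - 2*0)/2) => y in {0, ..., 3}; best 3*0 + 4*3 = 12
  x = 1: y <= min((11 - 3*1)/1, (7 - 2*1)/2) => y in {0, ..., 2}; best 3*1 + 4*2 = 11
  x = 2: y <= min((11 - 3*2)/1, (7 - 2*2)/2) => y in {0, ..., 1}; best 3*2 + 4*1 = 10
  x = 3: y <= min((11 - 3*3)/1, (7 - 2*3)/2) => y in {0}; best 3*3 + 4*0 = 9
The maximum 3x + 4y = 12 is achieved at x = 0, y = 3.
Check: 3*0 + 1*3 = 3 <= 11 and 2*0 + 2*3 = 6 <= 7.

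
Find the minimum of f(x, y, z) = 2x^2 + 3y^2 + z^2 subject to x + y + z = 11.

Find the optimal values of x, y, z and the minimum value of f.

Using Lagrange multipliers on f = 2x^2 + 3y^2 + z^2 with constraint x + y + z = 11:
Conditions: 2*2*x = lambda, 2*3*y = lambda, 2*1*z = lambda
So x = lambda/4, y = lambda/6, z = lambda/2
Substituting into constraint: lambda * (11/12) = 11
lambda = 12
x = 3, y = 2, z = 6
Minimum value = 66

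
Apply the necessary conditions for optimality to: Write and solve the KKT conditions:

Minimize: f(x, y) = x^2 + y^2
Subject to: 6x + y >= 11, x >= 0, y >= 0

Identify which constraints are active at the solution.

KKT conditions for min x^2 + y^2 s.t. 6x + 1y >= 11, x >= 0, y >= 0:
Stationarity: 2x = mu*6 + mu_x, 2y = mu*1 + mu_y, with mu, mu_x, mu_y >= 0
Complementary slackness: mu*(6x + y - 11) = 0, mu_x*x = 0, mu_y*y = 0
(0, 0) is infeasible (6*0 + 1*0 < 11), so if mu = 0 stationarity would force x = mu_x/2 >= 0, y = mu_y/2 >= 0 with mu_x*x = mu_y*y = 0, i.e. x = y = 0: contradiction. Hence mu > 0 and 6x + y = 11 is active.
Try x > 0, y > 0 (so mu_x = mu_y = 0): x = 6*mu/2, y = 1*mu/2
Substitute: 6*(6*mu/2) + 1*(1*mu/2) = 11
  mu*37/2 = 11 => mu = 22/37
x* = 66/37 > 0, y* = 11/37 > 0, consistent with mu_x = mu_y = 0.
f is convex and the constraints are linear, so this KKT point is the global minimum.
f* = 121/37
Active constraints: 6x + y >= 11 (holds with equality, mu = 22/37 > 0); x >= 0 and y >= 0 are inactive (mu_x = mu_y = 0).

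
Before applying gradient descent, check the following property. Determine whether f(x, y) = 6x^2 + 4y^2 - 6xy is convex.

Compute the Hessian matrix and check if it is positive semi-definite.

f(x,y) = 6x^2 + 4y^2 - 6xy
Hessian H = [[12, -6], [-6, 8]]
trace(H) = 20, det(H) = 60
Eigenvalues: (20 +/- sqrt(160)) / 2 = 16.32, 3.675
Since both eigenvalues > 0, f is convex.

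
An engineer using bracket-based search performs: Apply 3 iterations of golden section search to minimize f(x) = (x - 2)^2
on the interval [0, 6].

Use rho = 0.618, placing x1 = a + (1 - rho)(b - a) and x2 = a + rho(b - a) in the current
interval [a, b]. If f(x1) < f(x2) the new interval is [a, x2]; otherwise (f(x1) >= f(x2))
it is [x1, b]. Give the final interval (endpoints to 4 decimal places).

Golden section search for min of f(x) = (x - 2)^2 on [0, 6].
Each step: x1 = a + (1 - rho)(b - a), x2 = a + rho(b - a); if f(x1) < f(x2) keep [a, x2], otherwise keep [x1, b].
Step 1: [0.0000, 6.0000], x1=2.2920 (f=0.0853), x2=3.7080 (f=2.9173); f(x1) < f(x2) => keep [0.0000, 3.7080]
Step 2: [0.0000, 3.7080], x1=1.4165 (f=0.3405), x2=2.2915 (f=0.0850); f(x1) > f(x2) => keep [1.4165, 3.7080]
Step 3: [1.4165, 3.7080], x1=2.2918 (f=0.0852), x2=2.8326 (f=0.6933); f(x1) < f(x2) => keep [1.4165, 2.8326]
Final interval: [1.4165, 2.8326]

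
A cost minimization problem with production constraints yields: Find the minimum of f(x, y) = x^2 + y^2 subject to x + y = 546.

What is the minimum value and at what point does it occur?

Substitute y = 546 - x into f(x,y) = x^2 + y^2:
g(x) = x^2 + (546 - x)^2 = 2x^2 - 1092x + 298116
g'(x) = 4x - 1092 = 0  =>  x = 273
y = 546 - 273 = 273
Minimum value = 273^2 + 273^2 = 149058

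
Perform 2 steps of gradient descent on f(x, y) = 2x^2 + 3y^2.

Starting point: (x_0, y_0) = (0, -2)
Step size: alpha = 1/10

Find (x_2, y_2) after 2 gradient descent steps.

f(x,y) = 2x^2 + 3y^2
grad_x = 4x + 0y, grad_y = 6y + 0x
Step 1: grad = (0, -12), (0, -4/5)
Step 2: grad = (0, -24/5), (0, -8/25)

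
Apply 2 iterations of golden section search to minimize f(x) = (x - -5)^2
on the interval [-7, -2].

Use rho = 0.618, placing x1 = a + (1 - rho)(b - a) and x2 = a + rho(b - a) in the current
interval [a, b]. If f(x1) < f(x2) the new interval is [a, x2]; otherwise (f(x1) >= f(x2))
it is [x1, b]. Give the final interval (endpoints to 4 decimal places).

Golden section search for min of f(x) = (x - -5)^2 on [-7, -2].
Each step: x1 = a + (1 - rho)(b - a), x2 = a + rho(b - a); if f(x1) < f(x2) keep [a, x2], otherwise keep [x1, b].
Step 1: [-7.0000, -2.0000], x1=-5.0900 (f=0.0081), x2=-3.9100 (f=1.1881); f(x1) < f(x2) => keep [-7.0000, -3.9100]
Step 2: [-7.0000, -3.9100], x1=-5.8196 (f=0.6718), x2=-5.0904 (f=0.0082); f(x1) > f(x2) => keep [-5.8196, -3.9100]
Final interval: [-5.8196, -3.9100]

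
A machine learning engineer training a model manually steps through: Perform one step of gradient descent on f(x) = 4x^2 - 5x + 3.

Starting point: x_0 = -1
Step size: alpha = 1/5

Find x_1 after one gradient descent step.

f(x) = 4x^2 - 5x + 3
f'(x) = 8x - 5
f'(-1) = 8*-1 + (-5) = -13
x_1 = x_0 - alpha * f'(x_0) = -1 - 1/5 * -13 = 8/5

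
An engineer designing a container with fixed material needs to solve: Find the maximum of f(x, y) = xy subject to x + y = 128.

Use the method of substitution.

Substitute y = 128 - x into f(x,y) = xy:
g(x) = x(128 - x) = 128x - x^2
g'(x) = 128 - 2x = 0  =>  x = 64
y = 128 - 64 = 64
Maximum value = 64 * 64 = 4096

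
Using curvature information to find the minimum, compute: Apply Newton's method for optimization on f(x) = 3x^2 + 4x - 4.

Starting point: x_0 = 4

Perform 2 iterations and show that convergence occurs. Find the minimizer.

f(x) = 3x^2 + 4x - 4, f'(x) = 6x + (4), f''(x) = 6
Step 1: f'(4) = 28, x_1 = 4 - 28/6 = -2/3
Step 2: f'(-2/3) = 0, x_2 = -2/3 (converged)
Newton's method converges in 1 step for quadratics.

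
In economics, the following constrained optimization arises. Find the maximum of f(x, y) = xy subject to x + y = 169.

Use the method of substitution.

Substitute y = 169 - x into f(x,y) = xy:
g(x) = x(169 - x) = 169x - x^2
g'(x) = 169 - 2x = 0  =>  x = 169/2
y = 169 - 169/2 = 169/2
Maximum value = (169/2) * (169/2) = 28561/4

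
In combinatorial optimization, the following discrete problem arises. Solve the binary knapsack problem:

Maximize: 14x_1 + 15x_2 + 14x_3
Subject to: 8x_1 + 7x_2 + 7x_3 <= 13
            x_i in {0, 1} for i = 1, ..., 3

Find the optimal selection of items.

Items: item 1 (v=14, w=8), item 2 (v=15, w=7), item 3 (v=14, w=7)
Capacity: 13
Checking all 8 subsets (w = total weight, v = total value):
  {}: w = 0, v = 0
  {1}: w = 8, v = 14
  {2}: w = 7, v = 15
  {3}: w = 7, v = 14
  {1, 2}: w = 15 > 13, infeasible
  {1, 3}: w = 15 > 13, infeasible
  {2, 3}: w = 14 > 13, infeasible
  {1, 2, 3}: w = 22 > 13, infeasible
Best feasible subset: items [2]
Total weight: 7 <= 13, total value: 15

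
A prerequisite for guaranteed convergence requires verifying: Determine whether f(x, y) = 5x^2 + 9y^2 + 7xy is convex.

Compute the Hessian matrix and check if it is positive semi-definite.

f(x,y) = 5x^2 + 9y^2 + 7xy
Hessian H = [[10, 7], [7, 18]]
trace(H) = 28, det(H) = 131
Eigenvalues: (28 +/- sqrt(260)) / 2 = 22.06, 5.938
Since both eigenvalues > 0, f is convex.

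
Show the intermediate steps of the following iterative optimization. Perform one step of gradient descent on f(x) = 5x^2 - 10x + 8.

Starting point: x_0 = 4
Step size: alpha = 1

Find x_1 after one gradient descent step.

f(x) = 5x^2 - 10x + 8
f'(x) = 10x - 10
f'(4) = 10*4 + (-10) = 30
x_1 = x_0 - alpha * f'(x_0) = 4 - 1 * 30 = -26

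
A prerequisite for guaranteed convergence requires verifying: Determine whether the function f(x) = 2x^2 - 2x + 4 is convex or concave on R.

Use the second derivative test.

f(x) = 2x^2 - 2x + 4
f'(x) = 4x - 2
f''(x) = 4
Since f''(x) = 4 > 0 for all x, f is convex on R.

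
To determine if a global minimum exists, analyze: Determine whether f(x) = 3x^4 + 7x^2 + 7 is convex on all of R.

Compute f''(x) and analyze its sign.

f(x) = 3x^4 + 7x^2 + 7
f'(x) = 12x^3 + 14x
f''(x) = 36x^2 + 14
f''(x) = 36x^2 + 14 >= 14 > 0 for all x
Therefore, f is convex on R.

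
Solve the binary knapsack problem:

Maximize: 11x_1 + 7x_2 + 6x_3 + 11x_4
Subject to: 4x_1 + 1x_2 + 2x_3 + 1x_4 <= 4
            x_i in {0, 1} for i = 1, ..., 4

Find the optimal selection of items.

Items: item 1 (v=11, w=4), item 2 (v=7, w=1), item 3 (v=6, w=2), item 4 (v=11, w=1)
Capacity: 4
Checking all 16 subsets (w = total weight, v = total value):
  {}: w = 0, v = 0
  {1}: w = 4, v = 11
  {2}: w = 1, v = 7
  {3}: w = 2, v = 6
  {4}: w = 1, v = 11
  {1, 2}: w = 5 > 4, infeasible
  {1, 3}: w = 6 > 4, infeasible
  {1, 4}: w = 5 > 4, infeasible
  {2, 3}: w = 3, v = 13
  {2, 4}: w = 2, v = 18
  {3, 4}: w = 3, v = 17
  {1, 2, 3}: w = 7 > 4, infeasible
  {1, 2, 4}: w = 6 > 4, infeasible
  {1, 3, 4}: w = 7 > 4, infeasible
  {2, 3, 4}: w = 4, v = 24
  {1, 2, 3, 4}: w = 8 > 4, infeasible
Best feasible subset: items [2, 3, 4]
Total weight: 4 <= 4, total value: 24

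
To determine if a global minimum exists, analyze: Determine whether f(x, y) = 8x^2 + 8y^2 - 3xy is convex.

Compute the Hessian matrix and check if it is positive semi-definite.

f(x,y) = 8x^2 + 8y^2 - 3xy
Hessian H = [[16, -3], [-3, 16]]
trace(H) = 32, det(H) = 247
Eigenvalues: (32 +/- sqrt(36)) / 2 = 19, 13
Since both eigenvalues > 0, f is convex.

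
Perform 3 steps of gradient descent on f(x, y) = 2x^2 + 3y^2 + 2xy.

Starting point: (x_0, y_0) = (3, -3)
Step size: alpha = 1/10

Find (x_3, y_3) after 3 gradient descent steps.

f(x,y) = 2x^2 + 3y^2 + 2xy
grad_x = 4x + 2y, grad_y = 6y + 2x
Step 1: grad = (6, -12), (12/5, -9/5)
Step 2: grad = (6, -6), (9/5, -6/5)
Step 3: grad = (24/5, -18/5), (33/25, -21/25)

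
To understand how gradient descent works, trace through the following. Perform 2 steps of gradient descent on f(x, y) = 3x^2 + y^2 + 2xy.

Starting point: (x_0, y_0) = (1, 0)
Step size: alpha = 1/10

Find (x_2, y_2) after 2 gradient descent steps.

f(x,y) = 3x^2 + y^2 + 2xy
grad_x = 6x + 2y, grad_y = 2y + 2x
Step 1: grad = (6, 2), (2/5, -1/5)
Step 2: grad = (2, 2/5), (1/5, -6/25)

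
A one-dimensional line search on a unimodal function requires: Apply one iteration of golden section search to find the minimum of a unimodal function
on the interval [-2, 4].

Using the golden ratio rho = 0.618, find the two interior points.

Golden section search on [-2, 4].
Golden ratio rho = 0.618 (approx).
Interior points:
  x_1 = -2 + (1-0.618)*6 = 0.2920
  x_2 = -2 + 0.618*6 = 1.7080
Compare f(x_1) and f(x_2) to determine which subinterval to keep.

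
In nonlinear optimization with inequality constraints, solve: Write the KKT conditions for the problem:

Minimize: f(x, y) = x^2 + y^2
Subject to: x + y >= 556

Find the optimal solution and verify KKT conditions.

KKT conditions for min x^2 + y^2 s.t. x + y >= 556:
Stationarity: 2x = mu, 2y = mu
So x = y = mu/2.
Complementary slackness: mu*(x + y - 556) = 0
Primal feasibility: x + y >= 556; dual feasibility: mu >= 0
If mu = 0 then x = y = 0, but 0 + 0 < 556 is infeasible, so the constraint is active.
Constraint active: x + y = 2*(mu/2) = 556 => mu = 556
x = y = 278, f = 154568
Verify: stationarity 2*278 = 556 = mu; primal 278 + 278 = 556 >= 556; dual mu = 556 >= 0; complementary slackness 556*(556 - 556) = 0. All KKT conditions hold.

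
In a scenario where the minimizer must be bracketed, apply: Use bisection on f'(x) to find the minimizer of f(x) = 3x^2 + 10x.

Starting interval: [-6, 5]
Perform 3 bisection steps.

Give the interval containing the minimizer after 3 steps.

Finding critical point of f(x) = 3x^2 + 10x using bisection on f'(x) = 6x + 10.
f'(x) = 0 when x = -5/3.
Starting interval: [-6, 5]
Step 1: mid = -1/2, f'(mid) = 7, new interval = [-6, -1/2]
Step 2: mid = -13/4, f'(mid) = -19/2, new interval = [-13/4, -1/2]
Step 3: mid = -15/8, f'(mid) = -5/4, new interval = [-15/8, -1/2]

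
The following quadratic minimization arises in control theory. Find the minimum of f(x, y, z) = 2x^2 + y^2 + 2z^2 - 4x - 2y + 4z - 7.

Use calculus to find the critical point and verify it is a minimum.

f(x,y,z) = 2x^2 + y^2 + 2z^2 - 4x - 2y + 4z - 7
df/dx = 4x + (-4) = 0 => x = 1
df/dy = 2y + (-2) = 0 => y = 1
df/dz = 4z + (4) = 0 => z = -1
f(1,1,-1) = 2*(1)^2 + 1*(1)^2 + 2*(-1)^2 + -4*(1) + -2*(1) + 4*(-1) + -7 = -12
Hessian is diagonal with entries 4, 2, 4 > 0, confirmed minimum.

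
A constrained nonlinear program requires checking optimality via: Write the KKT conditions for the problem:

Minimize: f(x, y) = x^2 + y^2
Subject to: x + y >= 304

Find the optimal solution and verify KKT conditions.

KKT conditions for min x^2 + y^2 s.t. x + y >= 304:
Stationarity: 2x = mu, 2y = mu
So x = y = mu/2.
Complementary slackness: mu*(x + y - 304) = 0
Primal feasibility: x + y >= 304; dual feasibility: mu >= 0
If mu = 0 then x = y = 0, but 0 + 0 < 304 is infeasible, so the constraint is active.
Constraint active: x + y = 2*(mu/2) = 304 => mu = 304
x = y = 152, f = 46208
Verify: stationarity 2*152 = 304 = mu; primal 152 + 152 = 304 >= 304; dual mu = 304 >= 0; complementary slackness 304*(304 - 304) = 0. All KKT conditions hold.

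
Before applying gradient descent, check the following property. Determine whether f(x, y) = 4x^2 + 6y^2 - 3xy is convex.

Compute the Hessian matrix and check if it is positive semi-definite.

f(x,y) = 4x^2 + 6y^2 - 3xy
Hessian H = [[8, -3], [-3, 12]]
trace(H) = 20, det(H) = 87
Eigenvalues: (20 +/- sqrt(52)) / 2 = 13.61, 6.394
Since both eigenvalues > 0, f is convex.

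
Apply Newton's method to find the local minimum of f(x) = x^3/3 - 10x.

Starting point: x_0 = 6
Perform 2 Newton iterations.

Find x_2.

f(x) = x^3/3 - 10x
f'(x) = x^2 - 10, f''(x) = 2x
Newton update: x_{n+1} = x_n - (x_n^2 - 10)/(2*x_n)
Step 1: x_0 = 6, f'=26, f''=12, x_1 = 23/6
Step 2: x_1 = 23/6, f'=169/36, f''=23/3, x_2 = 889/276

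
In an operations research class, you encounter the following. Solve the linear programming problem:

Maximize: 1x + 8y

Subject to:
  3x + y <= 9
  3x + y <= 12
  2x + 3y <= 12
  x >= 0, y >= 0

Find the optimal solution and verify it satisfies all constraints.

Feasible vertices: (0, 0), (0, 4), (15/7, 18/7), (3, 0)
Objective 1x + 8y at each vertex:
  (0, 0): 0
  (0, 4): 32
  (15/7, 18/7): 159/7
  (3, 0): 3
Maximum is 32 at (0, 4).
Verify constraints at (x, y) = (0, 4):
  3*0 + 1*4 = 4 <= 9
  3*0 + 1*4 = 4 <= 12
  2*0 + 3*4 = 12 <= 12 (active)
  x = 0 >= 0, y = 4 >= 0. All constraints satisfied.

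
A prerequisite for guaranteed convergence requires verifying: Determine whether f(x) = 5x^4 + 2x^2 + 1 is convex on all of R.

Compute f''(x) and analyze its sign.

f(x) = 5x^4 + 2x^2 + 1
f'(x) = 20x^3 + 4x
f''(x) = 60x^2 + 4
f''(x) = 60x^2 + 4 >= 4 > 0 for all x
Therefore, f is convex on R.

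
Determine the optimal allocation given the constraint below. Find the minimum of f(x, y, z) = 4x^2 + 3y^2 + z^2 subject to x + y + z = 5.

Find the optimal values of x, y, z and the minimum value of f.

Using Lagrange multipliers on f = 4x^2 + 3y^2 + z^2 with constraint x + y + z = 5:
Conditions: 2*4*x = lambda, 2*3*y = lambda, 2*1*z = lambda
So x = lambda/8, y = lambda/6, z = lambda/2
Substituting into constraint: lambda * (19/24) = 5
lambda = 120/19
x = 15/19, y = 20/19, z = 60/19
Minimum value = 300/19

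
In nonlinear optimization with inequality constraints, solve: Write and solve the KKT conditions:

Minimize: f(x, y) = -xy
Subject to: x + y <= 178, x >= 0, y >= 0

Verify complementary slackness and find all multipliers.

Problem: min -xy s.t. x + y <= 178 (multiplier lambda), x >= 0 (mu_x), y >= 0 (mu_y)
KKT stationarity: -y + lambda - mu_x = 0, -x + lambda - mu_y = 0, with lambda, mu_x, mu_y >= 0
Complementary slackness: lambda*(x + y - 178) = 0, mu_x*x = 0, mu_y*y = 0
If lambda = 0: y = -mu_x <= 0 and x = -mu_y <= 0 force x = y = 0 with f = 0; but x = y = 89 is feasible with f = -7921 < 0, so this is not the minimum. Hence lambda > 0 and x + y = 178.
Try x > 0, y > 0 (so mu_x = mu_y = 0): y = lambda, x = lambda => x = y = lambda
x + y = 178 => 2*lambda = 178 => lambda = 89
x* = y* = 89 > 0, consistent with mu_x = mu_y = 0.
(Any feasible point with x = 0 or y = 0 has f = 0 > -7921, so the minimum is not on those boundaries.)
min(-xy) = -7921 (i.e. max xy = 7921)
Multipliers: lambda = 89, mu_x = 0, mu_y = 0
Complementary slackness: lambda*(x + y - 178) = 89*(89 + 89 - 178) = 0, mu_x*x = 0*89 = 0, mu_y*y = 0*89 = 0. Satisfied.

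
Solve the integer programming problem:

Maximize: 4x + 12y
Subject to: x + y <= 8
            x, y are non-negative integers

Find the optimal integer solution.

Objective: 4x + 12y, constraint: x + y <= 8
Coefficient of y is 12 > coefficient of x is 4, so allocate the entire budget to y.
Optimal: x = 0, y = 8, value = 96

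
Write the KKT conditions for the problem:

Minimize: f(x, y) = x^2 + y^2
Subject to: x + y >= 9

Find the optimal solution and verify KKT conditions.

KKT conditions for min x^2 + y^2 s.t. x + y >= 9:
Stationarity: 2x = mu, 2y = mu
So x = y = mu/2.
Complementary slackness: mu*(x + y - 9) = 0
Primal feasibility: x + y >= 9; dual feasibility: mu >= 0
If mu = 0 then x = y = 0, but 0 + 0 < 9 is infeasible, so the constraint is active.
Constraint active: x + y = 2*(mu/2) = 9 => mu = 9
x = y = 9/2, f = 81/2
Verify: stationarity 2*(9/2) = 9 = mu; primal 9/2 + 9/2 = 9 >= 9; dual mu = 9 >= 0; complementary slackness 9*(9 - 9) = 0. All KKT conditions hold.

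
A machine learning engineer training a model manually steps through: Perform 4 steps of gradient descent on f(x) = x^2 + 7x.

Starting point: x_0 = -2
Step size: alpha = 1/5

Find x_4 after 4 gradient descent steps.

f(x) = x^2 + 7x, f'(x) = 2x + (7)
Step 1: f'(-2) = 3, x_1 = -2 - 1/5 * 3 = -13/5
Step 2: f'(-13/5) = 9/5, x_2 = -13/5 - 1/5 * 9/5 = -74/25
Step 3: f'(-74/25) = 27/25, x_3 = -74/25 - 1/5 * 27/25 = -397/125
Step 4: f'(-397/125) = 81/125, x_4 = -397/125 - 1/5 * 81/125 = -2066/625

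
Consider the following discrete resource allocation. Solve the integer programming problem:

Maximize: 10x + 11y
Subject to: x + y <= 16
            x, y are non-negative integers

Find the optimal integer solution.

Objective: 10x + 11y, constraint: x + y <= 16
Coefficient of y is 11 > coefficient of x is 10, so allocate the entire budget to y.
Optimal: x = 0, y = 16, value = 176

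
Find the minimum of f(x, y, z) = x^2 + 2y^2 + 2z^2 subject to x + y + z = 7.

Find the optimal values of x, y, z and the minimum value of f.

Using Lagrange multipliers on f = x^2 + 2y^2 + 2z^2 with constraint x + y + z = 7:
Conditions: 2*1*x = lambda, 2*2*y = lambda, 2*2*z = lambda
So x = lambda/2, y = lambda/4, z = lambda/4
Substituting into constraint: lambda * (1) = 7
lambda = 7
x = 7/2, y = 7/4, z = 7/4
Minimum value = 49/2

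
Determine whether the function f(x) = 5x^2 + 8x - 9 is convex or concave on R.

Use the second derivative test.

f(x) = 5x^2 + 8x - 9
f'(x) = 10x + 8
f''(x) = 10
Since f''(x) = 10 > 0 for all x, f is convex on R.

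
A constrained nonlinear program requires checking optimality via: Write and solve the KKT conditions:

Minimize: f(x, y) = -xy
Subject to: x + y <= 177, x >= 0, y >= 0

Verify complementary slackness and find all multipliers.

Problem: min -xy s.t. x + y <= 177 (multiplier lambda), x >= 0 (mu_x), y >= 0 (mu_y)
KKT stationarity: -y + lambda - mu_x = 0, -x + lambda - mu_y = 0, with lambda, mu_x, mu_y >= 0
Complementary slackness: lambda*(x + y - 177) = 0, mu_x*x = 0, mu_y*y = 0
If lambda = 0: y = -mu_x <= 0 and x = -mu_y <= 0 force x = y = 0 with f = 0; but x = y = 177/2 is feasible with f = -31329/4 < 0, so this is not the minimum. Hence lambda > 0 and x + y = 177.
Try x > 0, y > 0 (so mu_x = mu_y = 0): y = lambda, x = lambda => x = y = lambda
x + y = 177 => 2*lambda = 177 => lambda = 177/2
x* = y* = 177/2 > 0, consistent with mu_x = mu_y = 0.
(Any feasible point with x = 0 or y = 0 has f = 0 > -31329/4, so the minimum is not on those boundaries.)
min(-xy) = -31329/4 (i.e. max xy = 31329/4)
Multipliers: lambda = 177/2, mu_x = 0, mu_y = 0
Complementary slackness: lambda*(x + y - 177) = 177/2*(177/2 + 177/2 - 177) = 0, mu_x*x = 0*177/2 = 0, mu_y*y = 0*177/2 = 0. Satisfied.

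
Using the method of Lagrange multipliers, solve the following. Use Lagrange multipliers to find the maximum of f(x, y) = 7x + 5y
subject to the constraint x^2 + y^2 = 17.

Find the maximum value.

Set up Lagrange conditions: grad f = lambda * grad g
  7 = 2*lambda*x
  5 = 2*lambda*y
From these: x/y = 7/5, so x = 7t, y = 5t for some t.
Substitute into constraint: (7t)^2 + (5t)^2 = 17
  t^2 * 74 = 17
  t = sqrt(17/74)
Maximum = 7*x + 5*y = (7^2 + 5^2)*t = 74 * sqrt(17/74) = sqrt(1258)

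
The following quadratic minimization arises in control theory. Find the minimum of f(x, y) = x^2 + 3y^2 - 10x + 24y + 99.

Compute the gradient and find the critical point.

f(x,y) = x^2 + 3y^2 - 10x + 24y + 99
df/dx = 2x + (-10) = 0  =>  x = 5
df/dy = 6y + (24) = 0  =>  y = -4
f(5, -4) = 1*(5)^2 + 3*(-4)^2 + -10*(5) + 24*(-4) + 99 = 26
Hessian is diagonal with entries 2, 6 > 0, so this is a minimum.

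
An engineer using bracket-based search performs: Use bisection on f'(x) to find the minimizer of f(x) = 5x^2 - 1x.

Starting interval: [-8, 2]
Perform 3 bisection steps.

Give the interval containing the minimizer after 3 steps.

Finding critical point of f(x) = 5x^2 - 1x using bisection on f'(x) = 10x + -1.
f'(x) = 0 when x = 1/10.
Starting interval: [-8, 2]
Step 1: mid = -3, f'(mid) = -31, new interval = [-3, 2]
Step 2: mid = -1/2, f'(mid) = -6, new interval = [-1/2, 2]
Step 3: mid = 3/4, f'(mid) = 13/2, new interval = [-1/2, 3/4]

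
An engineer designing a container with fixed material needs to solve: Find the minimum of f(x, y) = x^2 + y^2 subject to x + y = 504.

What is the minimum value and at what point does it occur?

Substitute y = 504 - x into f(x,y) = x^2 + y^2:
g(x) = x^2 + (504 - x)^2 = 2x^2 - 1008x + 254016
g'(x) = 4x - 1008 = 0  =>  x = 252
y = 504 - 252 = 252
Minimum value = 252^2 + 252^2 = 127008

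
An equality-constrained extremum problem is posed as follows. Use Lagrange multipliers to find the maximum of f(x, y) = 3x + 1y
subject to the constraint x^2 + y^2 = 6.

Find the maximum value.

Set up Lagrange conditions: grad f = lambda * grad g
  3 = 2*lambda*x
  1 = 2*lambda*y
From these: x/y = 3/1, so x = 3t, y = 1t for some t.
Substitute into constraint: (3t)^2 + (1t)^2 = 6
  t^2 * 10 = 6
  t = sqrt(6/10)
Maximum = 3*x + 1*y = (3^2 + 1^2)*t = 10 * sqrt(6/10) = sqrt(60)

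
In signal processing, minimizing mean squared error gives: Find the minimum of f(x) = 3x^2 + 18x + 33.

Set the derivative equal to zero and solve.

f(x) = 3x^2 + 18x + 33
f'(x) = 6x + (18) = 0
x = -18/6 = -3
f(-3) = 6
Since f''(x) = 6 > 0, this is a minimum.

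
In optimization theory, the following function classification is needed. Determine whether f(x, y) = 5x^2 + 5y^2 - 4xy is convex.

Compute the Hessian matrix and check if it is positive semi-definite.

f(x,y) = 5x^2 + 5y^2 - 4xy
Hessian H = [[10, -4], [-4, 10]]
trace(H) = 20, det(H) = 84
Eigenvalues: (20 +/- sqrt(64)) / 2 = 14, 6
Since both eigenvalues > 0, f is convex.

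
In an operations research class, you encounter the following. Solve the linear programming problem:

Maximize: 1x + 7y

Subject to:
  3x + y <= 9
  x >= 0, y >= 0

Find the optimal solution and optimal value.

The feasible region has vertices at [(0, 0), (3, 0), (0, 9)].
Checking objective 1x + 7y at each vertex:
  (0, 0): 1*0 + 7*0 = 0
  (3, 0): 1*3 + 7*0 = 3
  (0, 9): 1*0 + 7*9 = 63
Maximum is 63 at (0, 9).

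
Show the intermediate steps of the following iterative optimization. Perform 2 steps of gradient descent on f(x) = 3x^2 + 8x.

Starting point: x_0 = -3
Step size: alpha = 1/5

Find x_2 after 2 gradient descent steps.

f(x) = 3x^2 + 8x, f'(x) = 6x + (8)
Step 1: f'(-3) = -10, x_1 = -3 - 1/5 * -10 = -1
Step 2: f'(-1) = 2, x_2 = -1 - 1/5 * 2 = -7/5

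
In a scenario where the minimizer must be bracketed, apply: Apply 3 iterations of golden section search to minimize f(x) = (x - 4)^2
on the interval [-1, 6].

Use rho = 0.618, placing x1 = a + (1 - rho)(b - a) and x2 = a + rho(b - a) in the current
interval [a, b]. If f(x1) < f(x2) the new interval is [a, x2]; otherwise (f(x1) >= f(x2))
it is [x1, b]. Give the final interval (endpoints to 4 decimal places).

Golden section search for min of f(x) = (x - 4)^2 on [-1, 6].
Each step: x1 = a + (1 - rho)(b - a), x2 = a + rho(b - a); if f(x1) < f(x2) keep [a, x2], otherwise keep [x1, b].
Step 1: [-1.0000, 6.0000], x1=1.6740 (f=5.4103), x2=3.3260 (f=0.4543); f(x1) > f(x2) => keep [1.6740, 6.0000]
Step 2: [1.6740, 6.0000], x1=3.3265 (f=0.4536), x2=4.3475 (f=0.1207); f(x1) > f(x2) => keep [3.3265, 6.0000]
Step 3: [3.3265, 6.0000], x1=4.3478 (f=0.1210), x2=4.9787 (f=0.9579); f(x1) < f(x2) => keep [3.3265, 4.9787]
Final interval: [3.3265, 4.9787]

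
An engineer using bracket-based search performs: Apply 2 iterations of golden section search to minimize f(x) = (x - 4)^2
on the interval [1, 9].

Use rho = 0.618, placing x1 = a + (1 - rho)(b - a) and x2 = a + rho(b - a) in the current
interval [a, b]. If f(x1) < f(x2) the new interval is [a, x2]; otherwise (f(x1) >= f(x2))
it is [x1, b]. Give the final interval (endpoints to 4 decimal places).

Golden section search for min of f(x) = (x - 4)^2 on [1, 9].
Each step: x1 = a + (1 - rho)(b - a), x2 = a + rho(b - a); if f(x1) < f(x2) keep [a, x2], otherwise keep [x1, b].
Step 1: [1.0000, 9.0000], x1=4.0560 (f=0.0031), x2=5.9440 (f=3.7791); f(x1) < f(x2) => keep [1.0000, 5.9440]
Step 2: [1.0000, 5.9440], x1=2.8886 (f=1.2352), x2=4.0554 (f=0.0031); f(x1) > f(x2) => keep [2.8886, 5.9440]
Final interval: [2.8886, 5.9440]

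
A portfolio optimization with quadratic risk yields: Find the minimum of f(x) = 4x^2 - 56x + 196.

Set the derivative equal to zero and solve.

f(x) = 4x^2 - 56x + 196
f'(x) = 8x + (-56) = 0
x = 56/8 = 7
f(7) = 0
Since f''(x) = 8 > 0, this is a minimum.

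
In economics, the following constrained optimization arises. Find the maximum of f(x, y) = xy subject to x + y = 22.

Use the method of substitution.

Substitute y = 22 - x into f(x,y) = xy:
g(x) = x(22 - x) = 22x - x^2
g'(x) = 22 - 2x = 0  =>  x = 11
y = 22 - 11 = 11
Maximum value = 11 * 11 = 121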